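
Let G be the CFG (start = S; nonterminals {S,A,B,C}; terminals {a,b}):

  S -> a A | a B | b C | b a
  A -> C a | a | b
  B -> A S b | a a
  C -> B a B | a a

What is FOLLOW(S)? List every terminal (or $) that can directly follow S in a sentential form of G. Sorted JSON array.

Compute FIRST by fixpoint:
pass 1:
  A via A→a: +{a}
  A via A→b: +{b}
  B via B→A S b: +{a,b}
  C via C→B a B: +{a,b}
  S via S→a A: +{a}
  S via S→b C: +{b}
  FIRST[S]={a,b}  FIRST[A]={a,b}  FIRST[B]={a,b}  FIRST[C]={a,b}
pass 2: done
  FIRST[S]={a,b}  FIRST[A]={a,b}  FIRST[B]={a,b}  FIRST[C]={a,b}

FOLLOW sets:
FOLLOW(S) := {$}
iter 1:
  A→C a: FOLLOW(C) ⊇ FIRST(a) = {a}; new: +{a}
  B→A S b: FOLLOW(A) ⊇ FIRST(S) = {a,b}; new: +{a,b}
  B→A S b: FOLLOW(S) ⊇ FIRST(b) = {b}; new: +{b}
  C→B a B: FOLLOW(B) ⊇ FIRST(a) = {a}; new: +{a}
  S→a A: FOLLOW(A) ⊇ FOLLOW(S) ⊇ {$,b}; new: +{$}
  S→a B: FOLLOW(B) ⊇ FOLLOW(S) ⊇ {$,b}; new: +{$,b}
  S→b C: FOLLOW(C) ⊇ FOLLOW(S) ⊇ {$,b}; new: +{$,b}
  FOLLOW(S)={$,b}  FOLLOW(A)={$,a,b}  FOLLOW(B)={$,a,b}  FOLLOW(C)={$,a,b}
iter 2: (no change)
  FOLLOW(S)={$,b}  FOLLOW(A)={$,a,b}  FOLLOW(B)={$,a,b}  FOLLOW(C)={$,a,b}

FOLLOW(S) = ["$", "b"]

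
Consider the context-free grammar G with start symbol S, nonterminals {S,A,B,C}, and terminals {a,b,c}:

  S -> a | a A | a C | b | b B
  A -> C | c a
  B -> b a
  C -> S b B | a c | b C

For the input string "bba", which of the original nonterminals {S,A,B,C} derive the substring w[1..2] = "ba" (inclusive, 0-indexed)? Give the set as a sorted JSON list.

Convert to CNF:
  S -> T0 B | T1 A | T1 C | a | b
  A -> S X3 | T0 C | T1 T2 | T2 T1
  B -> T0 T1
  C -> S X4 | T0 C | T1 T2
  T0 -> b
  T1 -> a
  T2 -> c
  X3 -> T0 B
  X4 -> T0 B

Fill CYK table bottom-up — only the sub-triangle for w[1..2]:
  [1..1]={S,T0}  "b"  orig:{S}
  [2..2]={S,T1}  "a"  orig:{S}
  [1..2]={B}  "ba"

Original NTs in T[1,2] deriving "ba": ["B"]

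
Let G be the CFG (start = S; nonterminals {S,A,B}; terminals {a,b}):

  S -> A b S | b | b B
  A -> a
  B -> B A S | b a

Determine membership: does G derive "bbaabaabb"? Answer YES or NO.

Convert to CNF:
  S -> A X3 | T0 B | b
  A -> a
  B -> B X2 | T0 T1
  T0 -> b
  T1 -> a
  X2 -> A S
  X3 -> T0 S

CYK table (by increasing span):
  T[0,0] 'b' = {S,T0}  orig:{S}
  T[1,1] 'b' = {S,T0}  orig:{S}
  T[2,2] 'a' = {A,T1}  orig:{A}
  T[3,3] 'a' = {A,T1}  orig:{A}
  T[4,4] 'b' = {S,T0}  orig:{S}
  T[5,5] 'a' = {A,T1}  orig:{A}
  T[6,6] 'a' = {A,T1}  orig:{A}
  T[7,7] 'b' = {S,T0}  orig:{S}
  T[8,8] 'b' = {S,T0}  orig:{S}
  T[0,1] 'bb' = {X3}  orig:{}
  T[1,2] 'ba' = {B}
  T[2,3] 'aa' = ∅
  T[3,4] 'ab' = {X2}  orig:{}
  T[4,5] 'ba' = {B}
  T[5,6] 'aa' = ∅
  T[6,7] 'ab' = {X2}  orig:{}
  T[7,8] 'bb' = {X3}  orig:{}
  T[0,2] 'bba' = {S}
  T[1,3] 'baa' = ∅
  T[2,4] 'aab' = ∅
  T[3,5] 'aba' = ∅
  T[4,6] 'baa' = ∅
  T[5,7] 'aab' = ∅
  T[6,8] 'abb' = {S}
  T[0,3] 'bbaa' = ∅
  T[1,4] 'baab' = {B}
  T[2,5] 'aaba' = ∅
  T[3,6] 'abaa' = ∅
  T[4,7] 'baab' = {B}
  T[5,8] 'aabb' = {X2}  orig:{}
  T[0,4] 'bbaab' = {S}
  T[1,5] 'baaba' = ∅
  T[2,6] 'aabaa' = ∅
  T[3,7] 'abaab' = ∅
  T[4,8] 'baabb' = ∅
  T[0,5] 'bbaaba' = ∅
  T[1,6] 'baabaa' = ∅
  T[2,7] 'aabaab' = ∅
  T[3,8] 'abaabb' = ∅
  T[0,6] 'bbaabaa' = ∅
  T[1,7] 'baabaab' = ∅
  T[2,8] 'aabaabb' = ∅
  T[0,7] 'bbaabaab' = ∅
  T[1,8] 'baabaabb' = {B}
  T[0,8] 'bbaabaabb' = {S}

S ∈ T[0,8] ⇒ YES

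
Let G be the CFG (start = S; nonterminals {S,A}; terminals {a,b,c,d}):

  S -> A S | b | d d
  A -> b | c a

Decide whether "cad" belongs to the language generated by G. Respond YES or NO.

Convert to CNF:
  S -> A S | T2 T2 | b
  A -> T0 T1 | b
  T0 -> c
  T1 -> a
  T2 -> d

Fill CYK table bottom-up:
  T[0,0] 'c' = {T0}  orig:{}
  T[1,1] 'a' = {T1}  orig:{}
  T[2,2] 'd' = {T2}  orig:{}
  T[0,1] 'ca' = {A}
  T[1,2] 'ad' = ∅
  T[0,2] 'cad' = ∅

S ∉ T[0,2] ⇒ NO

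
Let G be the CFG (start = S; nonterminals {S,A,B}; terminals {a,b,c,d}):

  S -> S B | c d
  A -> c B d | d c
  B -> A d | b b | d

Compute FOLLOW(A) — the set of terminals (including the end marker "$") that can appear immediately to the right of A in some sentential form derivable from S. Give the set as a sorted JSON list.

FIRST iteration:
pass 1:
  A via A→c B d: +{c}
  A via A→d c: +{d}
  B via B→A d: +{c,d}
  B via B→b b: +{b}
  S via S→c d: +{c}
  FIRST[S]={c}  FIRST[A]={c,d}  FIRST[B]={b,c,d}
pass 2: (no change)
  FIRST[S]={c}  FIRST[A]={c,d}  FIRST[B]={b,c,d}

FOLLOW iteration:
FOLLOW(S) := {$}
[1]
  A→c B d: FOLLOW(B) ⊇ FIRST(d) = {d}; new: +{d}
  B→A d: FOLLOW(A) ⊇ FIRST(d) = {d}; new: +{d}
  S→S B: FOLLOW(S) ⊇ FIRST(B) = {b,c,d}; new: +{b,c,d}
  S→S B: FOLLOW(B) ⊇ FOLLOW(S) ⊇ {$,b,c,d}; new: +{$,b,c}
  S: {$,b,c,d}  A: {d}  B: {$,b,c,d}
[2] (stable)
  S: {$,b,c,d}  A: {d}  B: {$,b,c,d}

FOLLOW(A) = ["d"]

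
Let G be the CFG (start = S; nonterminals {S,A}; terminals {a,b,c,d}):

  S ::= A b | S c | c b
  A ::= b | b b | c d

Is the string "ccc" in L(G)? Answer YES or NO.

CNF form of G:
  S -> A T0 | S T1 | T1 T0
  A -> T0 T0 | T1 T2 | b
  T0 -> b
  T1 -> c
  T2 -> d

Fill CYK table bottom-up:
  T[0,0] 'c' = {T1}  orig:{}
  T[1,1] 'c' = {T1}  orig:{}
  T[2,2] 'c' = {T1}  orig:{}
  T[0,1] 'cc' = ∅
  T[1,2] 'cc' = ∅
  T[0,2] 'ccc' = ∅

S ∉ T[0,2] ⇒ NO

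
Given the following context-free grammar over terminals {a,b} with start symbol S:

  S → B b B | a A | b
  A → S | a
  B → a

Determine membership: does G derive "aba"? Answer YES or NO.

CNF form of G:
  S -> B X3 | T1 A | b
  A -> B X2 | T1 A | a | b
  B -> a
  T0 -> b
  T1 -> a
  X2 -> T0 B
  X3 -> T0 B

CYK fill:
  T[0,0] 'a' = {A,B,T1}  orig:{A,B}
  T[1,1] 'b' = {A,S,T0}  orig:{A,S}
  T[2,2] 'a' = {A,B,T1}  orig:{A,B}
  T[0,1] 'ab' = {A,S}
  T[1,2] 'ba' = {X2,X3}  orig:{}
  T[0,2] 'aba' = {A,S}

S ∈ T[0,2] ⇒ YES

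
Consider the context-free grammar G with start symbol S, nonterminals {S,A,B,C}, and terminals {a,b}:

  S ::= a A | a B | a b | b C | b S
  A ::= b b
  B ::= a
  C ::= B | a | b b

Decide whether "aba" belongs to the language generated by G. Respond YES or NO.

CNF form of G:
  S -> T0 C | T0 S | T1 A | T1 B | T1 T0
  A -> T0 T0
  B -> a
  C -> T0 T0 | a
  T0 -> b
  T1 -> a

CYK fill:
  [0..0]={B,C,T1}  "a"  orig:{B,C}
  [1..1]={T0}  "b"  orig:{}
  [2..2]={B,C,T1}  "a"  orig:{B,C}
  [0..1]={S}  "ab"
  [1..2]={S}  "ba"
  [0..2]=∅  "aba"

S ∉ T[0,2] ⇒ NO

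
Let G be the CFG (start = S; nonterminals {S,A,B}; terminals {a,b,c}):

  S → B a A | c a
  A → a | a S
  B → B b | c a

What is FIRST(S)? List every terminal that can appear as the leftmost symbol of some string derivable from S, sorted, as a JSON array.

Compute FIRST by fixpoint:
pass 1:
  A via A→a: +{a}
  B via B→c a: +{c}
  S via S→B a A: +{c}
  FIRST(S)={c}  FIRST(A)={a}  FIRST(B)={c}
pass 2: (no change)
  FIRST(S)={c}  FIRST(A)={a}  FIRST(B)={c}

FIRST(S) = ["c"]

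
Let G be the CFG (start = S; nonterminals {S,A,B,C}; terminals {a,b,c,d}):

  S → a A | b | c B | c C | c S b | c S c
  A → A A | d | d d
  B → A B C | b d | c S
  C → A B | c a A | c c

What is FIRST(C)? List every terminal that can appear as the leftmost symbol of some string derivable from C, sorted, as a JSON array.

FIRST iteration:
pass 1:
  A via A→d: +{d}
  B via B→A B C: +{d}
  B via B→b d: +{b}
  B via B→c S: +{c}
  C via C→A B: +{d}
  C via C→c a A: +{c}
  S via S→a A: +{a}
  S via S→b: +{b}
  S via S→c B: +{c}
  FIRST[S]={a,b,c}  FIRST[A]={d}  FIRST[B]={b,c,d}  FIRST[C]={c,d}
pass 2: (stable)
  FIRST[S]={a,b,c}  FIRST[A]={d}  FIRST[B]={b,c,d}  FIRST[C]={c,d}

FIRST(C) = ["c", "d"]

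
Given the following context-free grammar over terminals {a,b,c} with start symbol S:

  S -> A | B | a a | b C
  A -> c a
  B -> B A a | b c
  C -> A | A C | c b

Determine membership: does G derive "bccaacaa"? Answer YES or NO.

CNF form of G:
  S -> B X4 | T0 T1 | T1 T1 | T2 C | T2 T0
  A -> T0 T1
  B -> B X3 | T2 T0
  C -> A C | T0 T1 | T0 T2
  T0 -> c
  T1 -> a
  T2 -> b
  X3 -> A T1
  X4 -> A T1

Fill CYK table bottom-up:
  cell(0,0) b: {T2}  orig:{}
  cell(1,1) c: {T0}  orig:{}
  cell(2,2) c: {T0}  orig:{}
  cell(3,3) a: {T1}  orig:{}
  cell(4,4) a: {T1}  orig:{}
  cell(5,5) c: {T0}  orig:{}
  cell(6,6) a: {T1}  orig:{}
  cell(7,7) a: {T1}  orig:{}
  cell(0,1) bc: {B,S}
  cell(1,2) cc: ∅
  cell(2,3) ca: {A,C,S}
  cell(3,4) aa: {S}
  cell(4,5) ac: ∅
  cell(5,6) ca: {A,C,S}
  cell(6,7) aa: {S}
  cell(0,2) bcc: ∅
  cell(1,3) cca: ∅
  cell(2,4) caa: {X3,X4}  orig:{}
  cell(3,5) aac: ∅
  cell(4,6) aca: ∅
  cell(5,7) caa: {X3,X4}  orig:{}
  cell(0,3) bcca: ∅
  cell(1,4) ccaa: ∅
  cell(2,5) caac: ∅
  cell(3,6) aaca: ∅
  cell(4,7) acaa: ∅
  cell(0,4) bccaa: {B,S}
  cell(1,5) ccaac: ∅
  cell(2,6) caaca: ∅
  cell(3,7) aacaa: ∅
  cell(0,5) bccaac: ∅
  cell(1,6) ccaaca: ∅
  cell(2,7) caacaa: ∅
  cell(0,6) bccaaca: ∅
  cell(1,7) ccaacaa: ∅
  cell(0,7) bccaacaa: {B,S}

S ∈ T[0,7] ⇒ YES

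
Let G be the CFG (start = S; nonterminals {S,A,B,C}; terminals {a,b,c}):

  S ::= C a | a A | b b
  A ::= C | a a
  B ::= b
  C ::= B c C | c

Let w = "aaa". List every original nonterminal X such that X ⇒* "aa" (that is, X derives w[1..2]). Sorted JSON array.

Convert to CNF:
  S -> C T1 | T1 A | T2 T2
  A -> B X3 | T1 T1 | c
  B -> b
  C -> B X4 | c
  T0 -> c
  T1 -> a
  T2 -> b
  X3 -> T0 C
  X4 -> T0 C

Fill CYK table bottom-up — only the sub-triangle for w[1..2]:
  T[1,1] 'a' = {T1}  orig:{}
  T[2,2] 'a' = {T1}  orig:{}
  T[1,2] 'aa' = {A}

Original NTs in T[1,2] deriving "aa": ["A"]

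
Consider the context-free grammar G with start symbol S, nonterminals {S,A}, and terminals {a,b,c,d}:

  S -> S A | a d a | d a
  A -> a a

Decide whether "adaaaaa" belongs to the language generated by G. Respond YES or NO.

Convert to CNF:
  S -> S A | T0 X2 | T1 T0
  A -> T0 T0
  T0 -> a
  T1 -> d
  X2 -> T1 T0

Fill CYK table bottom-up:
  T[0,0] 'a' = {T0}  orig:{}
  T[1,1] 'd' = {T1}  orig:{}
  T[2,2] 'a' = {T0}  orig:{}
  T[3,3] 'a' = {T0}  orig:{}
  T[4,4] 'a' = {T0}  orig:{}
  T[5,5] 'a' = {T0}  orig:{}
  T[6,6] 'a' = {T0}  orig:{}
  T[0,1] 'ad' = ∅
  T[1,2] 'da' = {S,X2}  orig:{S}
  T[2,3] 'aa' = {A}
  T[3,4] 'aa' = {A}
  T[4,5] 'aa' = {A}
  T[5,6] 'aa' = {A}
  T[0,2] 'ada' = {S}
  T[1,3] 'daa' = ∅
  T[2,4] 'aaa' = ∅
  T[3,5] 'aaa' = ∅
  T[4,6] 'aaa' = ∅
  T[0,3] 'adaa' = ∅
  T[1,4] 'daaa' = {S}
  T[2,5] 'aaaa' = ∅
  T[3,6] 'aaaa' = ∅
  T[0,4] 'adaaa' = {S}
  T[1,5] 'daaaa' = ∅
  T[2,6] 'aaaaa' = ∅
  T[0,5] 'adaaaa' = ∅
  T[1,6] 'daaaaa' = {S}
  T[0,6] 'adaaaaa' = {S}

S ∈ T[0,6] ⇒ YES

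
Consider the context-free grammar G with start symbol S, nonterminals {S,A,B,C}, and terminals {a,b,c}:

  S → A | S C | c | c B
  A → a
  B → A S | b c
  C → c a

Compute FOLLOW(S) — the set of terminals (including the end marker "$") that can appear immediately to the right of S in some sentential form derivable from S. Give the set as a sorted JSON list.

FIRST sets, iterate to fixpoint:
[1]
  A via A→a: +{a}
  B via B→A S: +{a}
  B via B→b c: +{b}
  C via C→c a: +{c}
  S via S→A: +{a}
  S via S→c: +{c}
  FIRST(S)={a,c}  FIRST(A)={a}  FIRST(B)={a,b}  FIRST(C)={c}
[2] (stable)
  FIRST(S)={a,c}  FIRST(A)={a}  FIRST(B)={a,b}  FIRST(C)={c}

FOLLOW iteration:
seed FOLLOW(S) with $
iter 1:
  B→A S: FOLLOW(A) ⊇ FIRST(S) = {a,c}; new: +{a,c}
  S→A: FOLLOW(A) ⊇ FOLLOW(S) ⊇ {$}; new: +{$}
  S→S C: FOLLOW(S) ⊇ FIRST(C) = {c}; new: +{c}
  S→S C: FOLLOW(C) ⊇ FOLLOW(S) ⊇ {$,c}; new: +{$,c}
  S→c B: FOLLOW(B) ⊇ FOLLOW(S) ⊇ {$,c}; new: +{$,c}
  S: {$,c}  A: {$,a,c}  B: {$,c}  C: {$,c}
iter 2: done
  S: {$,c}  A: {$,a,c}  B: {$,c}  C: {$,c}

FOLLOW(S) = ["$", "c"]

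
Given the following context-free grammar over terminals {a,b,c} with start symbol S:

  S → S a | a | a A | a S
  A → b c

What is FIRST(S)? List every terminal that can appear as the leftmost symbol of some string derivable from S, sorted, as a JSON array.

Compute FIRST by fixpoint:
round 1:
  A via A→b c: +{b}
  S via S→a: +{a}
  S: {a}  A: {b}
round 2: (stable)
  S: {a}  A: {b}

FIRST(S) = ["a"]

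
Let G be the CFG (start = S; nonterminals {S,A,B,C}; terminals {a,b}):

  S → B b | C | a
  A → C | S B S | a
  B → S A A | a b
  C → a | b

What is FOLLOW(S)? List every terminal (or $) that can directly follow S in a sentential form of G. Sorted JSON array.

FIRST iteration:
iter 1:
  A via A→a: +{a}
  B via B→a b: +{a}
  C via C→a: +{a}
  C via C→b: +{b}
  S via S→B b: +{a}
  S via S→C: +{b}
  FIRST[S]={a,b}  FIRST[A]={a}  FIRST[B]={a}  FIRST[C]={a,b}
iter 2:
  A via A→C: +{b}
  B via B→S A A: +{b}
  FIRST[S]={a,b}  FIRST[A]={a,b}  FIRST[B]={a,b}  FIRST[C]={a,b}
iter 3: (no change)
  FIRST[S]={a,b}  FIRST[A]={a,b}  FIRST[B]={a,b}  FIRST[C]={a,b}

Compute FOLLOW by fixpoint:
seed FOLLOW(S) with $
[1]
  A→S B S: FOLLOW(S) ⊇ FIRST(B) = {a,b}; new: +{a,b}
  A→S B S: FOLLOW(B) ⊇ FIRST(S) = {a,b}; new: +{a,b}
  B→S A A: FOLLOW(A) ⊇ FIRST(A) = {a,b}; new: +{a,b}
  S→C: FOLLOW(C) ⊇ FOLLOW(S) ⊇ {$,a,b}; new: +{$,a,b}
  FOLLOW[S]={$,a,b}  FOLLOW[A]={a,b}  FOLLOW[B]={a,b}  FOLLOW[C]={$,a,b}
[2] (no change)
  FOLLOW[S]={$,a,b}  FOLLOW[A]={a,b}  FOLLOW[B]={a,b}  FOLLOW[C]={$,a,b}

FOLLOW(S) = ["$", "a", "b"]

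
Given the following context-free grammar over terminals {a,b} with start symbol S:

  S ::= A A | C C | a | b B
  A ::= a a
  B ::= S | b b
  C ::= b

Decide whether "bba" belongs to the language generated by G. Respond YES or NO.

Convert to CNF:
  S -> A A | C C | T1 B | a
  A -> T0 T0
  B -> A A | C C | T1 B | T1 T1 | a
  C -> b
  T0 -> a
  T1 -> b

Fill CYK table bottom-up:
  T[0,0] 'b' = {C,T1}  orig:{C}
  T[1,1] 'b' = {C,T1}  orig:{C}
  T[2,2] 'a' = {B,S,T0}  orig:{B,S}
  T[0,1] 'bb' = {B,S}
  T[1,2] 'ba' = {B,S}
  T[0,2] 'bba' = {B,S}

S ∈ T[0,2] ⇒ YES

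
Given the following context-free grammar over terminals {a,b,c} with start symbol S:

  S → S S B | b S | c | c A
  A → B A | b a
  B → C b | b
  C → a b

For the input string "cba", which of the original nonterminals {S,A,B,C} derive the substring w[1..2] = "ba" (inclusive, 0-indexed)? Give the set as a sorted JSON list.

CNF form of G:
  S -> S X3 | T0 S | T2 A | c
  A -> B A | T0 T1
  B -> C T0 | b
  C -> T1 T0
  T0 -> b
  T1 -> a
  T2 -> c
  X3 -> S B

Fill CYK table bottom-up — only the sub-triangle for w[1..2]:
  T[1,1] 'b' = {B,T0}  orig:{B}
  T[2,2] 'a' = {T1}  orig:{}
  T[1,2] 'ba' = {A}

Original NTs in T[1,2] deriving "ba": ["A"]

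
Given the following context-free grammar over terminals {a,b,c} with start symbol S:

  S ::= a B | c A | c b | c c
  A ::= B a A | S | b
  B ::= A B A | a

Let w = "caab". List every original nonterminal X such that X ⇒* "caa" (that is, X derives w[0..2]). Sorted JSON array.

Convert to CNF:
  S -> T0 B | T1 A | T1 T1 | T1 T2
  A -> B X3 | T0 B | T1 A | T1 T1 | T1 T2 | b
  B -> A X4 | a
  T0 -> a
  T1 -> c
  T2 -> b
  X3 -> T0 A
  X4 -> B A

Fill CYK table bottom-up, restricted to cells inside w[0..2]:
  [0..0]={T1}  "c"  orig:{}
  [1..1]={B,T0}  "a"  orig:{B}
  [2..2]={B,T0}  "a"  orig:{B}
  [0..1]=∅  "ca"
  [1..2]={A,S}  "aa"
  [0..2]={A,S}  "caa"

Original NTs in T[0,2] deriving "caa": ["A", "S"]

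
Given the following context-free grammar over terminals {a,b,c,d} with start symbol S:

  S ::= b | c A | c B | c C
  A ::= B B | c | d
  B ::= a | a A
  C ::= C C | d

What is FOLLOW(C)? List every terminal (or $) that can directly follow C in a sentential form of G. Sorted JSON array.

FIRST iteration:
pass 1:
  A via A→c: +{c}
  A via A→d: +{d}
  B via B→a: +{a}
  C via C→d: +{d}
  S via S→b: +{b}
  S via S→c A: +{c}
  FIRST(S)={b,c}  FIRST(A)={c,d}  FIRST(B)={a}  FIRST(C)={d}
pass 2:
  A via A→B B: +{a}
  FIRST(S)={b,c}  FIRST(A)={a,c,d}  FIRST(B)={a}  FIRST(C)={d}
pass 3: (stable)
  FIRST(S)={b,c}  FIRST(A)={a,c,d}  FIRST(B)={a}  FIRST(C)={d}

Compute FOLLOW by fixpoint:
seed FOLLOW(S) with $
[1]
  A→B B: FOLLOW(B) ⊇ FIRST(B) = {a}; new: +{a}
  B→a A: FOLLOW(A) ⊇ FOLLOW(B) ⊇ {a}; new: +{a}
  C→C C: FOLLOW(C) ⊇ FIRST(C) = {d}; new: +{d}
  S→c A: FOLLOW(A) ⊇ FOLLOW(S) ⊇ {$}; new: +{$}
  S→c B: FOLLOW(B) ⊇ FOLLOW(S) ⊇ {$}; new: +{$}
  S→c C: FOLLOW(C) ⊇ FOLLOW(S) ⊇ {$}; new: +{$}
  FOLLOW(S)={$}  FOLLOW(A)={$,a}  FOLLOW(B)={$,a}  FOLLOW(C)={$,d}
[2] (stable)
  FOLLOW(S)={$}  FOLLOW(A)={$,a}  FOLLOW(B)={$,a}  FOLLOW(C)={$,d}

FOLLOW(C) = ["$", "d"]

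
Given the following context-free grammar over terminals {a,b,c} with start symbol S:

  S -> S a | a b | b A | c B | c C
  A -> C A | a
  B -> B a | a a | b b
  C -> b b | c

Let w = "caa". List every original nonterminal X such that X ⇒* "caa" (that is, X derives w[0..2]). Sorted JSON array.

CNF form of G:
  S -> S T0 | T0 T1 | T1 A | T2 B | T2 C
  A -> C A | a
  B -> B T0 | T0 T0 | T1 T1
  C -> T1 T1 | c
  T0 -> a
  T1 -> b
  T2 -> c

CYK table (by increasing span), restricted to cells inside w[0..2]:
  T[0,0] 'c' = {C,T2}  orig:{C}
  T[1,1] 'a' = {A,T0}  orig:{A}
  T[2,2] 'a' = {A,T0}  orig:{A}
  T[0,1] 'ca' = {A}
  T[1,2] 'aa' = {B}
  T[0,2] 'caa' = {S}

Original NTs in T[0,2] deriving "caa": ["S"]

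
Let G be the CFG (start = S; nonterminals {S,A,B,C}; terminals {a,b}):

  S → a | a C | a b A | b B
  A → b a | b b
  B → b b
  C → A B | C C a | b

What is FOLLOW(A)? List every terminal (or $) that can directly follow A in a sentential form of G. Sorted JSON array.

FIRST iteration:
round 1:
  A via A→b a: +{b}
  B via B→b b: +{b}
  C via C→A B: +{b}
  S via S→a: +{a}
  S via S→b B: +{b}
  S: {a,b}  A: {b}  B: {b}  C: {b}
round 2: (no change)
  S: {a,b}  A: {b}  B: {b}  C: {b}

FOLLOW sets:
seed FOLLOW(S) with $
pass 1:
  C→A B: FOLLOW(A) ⊇ FIRST(B) = {b}; new: +{b}
  C→C C a: FOLLOW(C) ⊇ FIRST(C) = {b}; new: +{b}
  C→C C a: FOLLOW(C) ⊇ FIRST(a) = {a}; new: +{a}
  S→a C: FOLLOW(C) ⊇ FOLLOW(S) ⊇ {$}; new: +{$}
  S→a b A: FOLLOW(A) ⊇ FOLLOW(S) ⊇ {$}; new: +{$}
  S→b B: FOLLOW(B) ⊇ FOLLOW(S) ⊇ {$}; new: +{$}
  FOLLOW[S]={$}  FOLLOW[A]={$,b}  FOLLOW[B]={$}  FOLLOW[C]={$,a,b}
pass 2:
  C→A B: FOLLOW(B) ⊇ FOLLOW(C) ⊇ {$,a,b}; new: +{a,b}
  FOLLOW[S]={$}  FOLLOW[A]={$,b}  FOLLOW[B]={$,a,b}  FOLLOW[C]={$,a,b}
pass 3: — fixpoint
  FOLLOW[S]={$}  FOLLOW[A]={$,b}  FOLLOW[B]={$,a,b}  FOLLOW[C]={$,a,b}

FOLLOW(A) = ["$", "b"]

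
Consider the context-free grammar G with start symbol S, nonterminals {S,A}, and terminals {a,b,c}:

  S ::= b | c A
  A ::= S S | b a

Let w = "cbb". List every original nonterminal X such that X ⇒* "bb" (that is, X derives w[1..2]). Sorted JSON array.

Convert to CNF:
  S -> T2 A | b
  A -> S S | T0 T1
  T0 -> b
  T1 -> a
  T2 -> c

Fill CYK table bottom-up, restricted to cells inside w[1..2]:
  [1..1]={S,T0}  "b"  orig:{S}
  [2..2]={S,T0}  "b"  orig:{S}
  [1..2]={A}  "bb"

Original NTs in T[1,2] deriving "bb": ["A"]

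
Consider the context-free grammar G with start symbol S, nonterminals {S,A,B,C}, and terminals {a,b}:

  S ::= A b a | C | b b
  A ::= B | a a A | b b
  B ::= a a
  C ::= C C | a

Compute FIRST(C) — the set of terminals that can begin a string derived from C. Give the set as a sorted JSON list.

FIRST sets, iterate to fixpoint:
iter 1:
  A via A→a a A: +{a}
  A via A→b b: +{b}
  B via B→a a: +{a}
  C via C→a: +{a}
  S via S→A b a: +{a,b}
  FIRST[S]={a,b}  FIRST[A]={a,b}  FIRST[B]={a}  FIRST[C]={a}
iter 2: (no change)
  FIRST[S]={a,b}  FIRST[A]={a,b}  FIRST[B]={a}  FIRST[C]={a}

FIRST(C) = ["a"]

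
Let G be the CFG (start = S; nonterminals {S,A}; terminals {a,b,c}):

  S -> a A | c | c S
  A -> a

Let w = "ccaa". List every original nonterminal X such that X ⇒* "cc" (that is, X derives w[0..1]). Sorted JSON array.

CNF form of G:
  S -> T0 A | T1 S | c
  A -> a
  T0 -> a
  T1 -> c

CYK fill, restricted to cells inside w[0..1]:
  cell(0,0) c: {S,T1}  orig:{S}
  cell(1,1) c: {S,T1}  orig:{S}
  cell(0,1) cc: {S}

Original NTs in T[0,1] deriving "cc": ["S"]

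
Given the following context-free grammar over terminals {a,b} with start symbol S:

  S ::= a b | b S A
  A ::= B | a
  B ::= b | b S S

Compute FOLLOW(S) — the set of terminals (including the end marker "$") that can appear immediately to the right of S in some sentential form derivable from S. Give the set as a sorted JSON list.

FIRST iteration:
iter 1:
  A via A→a: +{a}
  B via B→b: +{b}
  S via S→a b: +{a}
  S via S→b S A: +{b}
  FIRST(S)={a,b}  FIRST(A)={a}  FIRST(B)={b}
iter 2:
  A via A→B: +{b}
  FIRST(S)={a,b}  FIRST(A)={a,b}  FIRST(B)={b}
iter 3: (no change)
  FIRST(S)={a,b}  FIRST(A)={a,b}  FIRST(B)={b}

FOLLOW iteration:
initialize: $ ∈ FOLLOW(S)
[1]
  B→b S S: FOLLOW(S) ⊇ FIRST(S) = {a,b}; new: +{a,b}
  S→b S A: FOLLOW(A) ⊇ FOLLOW(S) ⊇ {$,a,b}; new: +{$,a,b}
  FOLLOW[S]={$,a,b}  FOLLOW[A]={$,a,b}  FOLLOW[B]={}
[2]
  A→B: FOLLOW(B) ⊇ FOLLOW(A) ⊇ {$,a,b}; new: +{$,a,b}
  FOLLOW[S]={$,a,b}  FOLLOW[A]={$,a,b}  FOLLOW[B]={$,a,b}
[3] (no change)
  FOLLOW[S]={$,a,b}  FOLLOW[A]={$,a,b}  FOLLOW[B]={$,a,b}

FOLLOW(S) = ["$", "a", "b"]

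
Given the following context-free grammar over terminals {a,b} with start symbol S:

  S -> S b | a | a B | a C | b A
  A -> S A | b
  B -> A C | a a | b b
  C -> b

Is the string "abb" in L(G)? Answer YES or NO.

Convert to CNF:
  S -> S T1 | T0 B | T0 C | T1 A | a
  A -> S A | b
  B -> A C | T0 T0 | T1 T1
  C -> b
  T0 -> a
  T1 -> b

CYK fill:
  cell(0,0) a: {S,T0}  orig:{S}
  cell(1,1) b: {A,C,T1}  orig:{A,C}
  cell(2,2) b: {A,C,T1}  orig:{A,C}
  cell(0,1) ab: {A,S}
  cell(1,2) bb: {B,S}
  cell(0,2) abb: {A,B,S}

S ∈ T[0,2] ⇒ YES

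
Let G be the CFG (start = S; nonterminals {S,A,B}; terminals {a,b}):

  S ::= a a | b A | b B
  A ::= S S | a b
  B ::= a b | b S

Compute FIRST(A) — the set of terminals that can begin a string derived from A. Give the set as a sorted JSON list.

Compute FIRST by fixpoint:
round 1:
  A via A→a b: +{a}
  B via B→a b: +{a}
  B via B→b S: +{b}
  S via S→a a: +{a}
  S via S→b A: +{b}
  FIRST(S)={a,b}  FIRST(A)={a}  FIRST(B)={a,b}
round 2:
  A via A→S S: +{b}
  FIRST(S)={a,b}  FIRST(A)={a,b}  FIRST(B)={a,b}
round 3: (no change)
  FIRST(S)={a,b}  FIRST(A)={a,b}  FIRST(B)={a,b}

FIRST(A) = ["a", "b"]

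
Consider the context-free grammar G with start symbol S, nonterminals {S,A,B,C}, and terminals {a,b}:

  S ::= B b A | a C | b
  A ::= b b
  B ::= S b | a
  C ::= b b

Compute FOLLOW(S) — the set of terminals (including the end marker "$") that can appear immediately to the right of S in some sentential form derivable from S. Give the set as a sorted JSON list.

FIRST iteration:
iter 1:
  A via A→b b: +{b}
  B via B→a: +{a}
  C via C→b b: +{b}
  S via S→B b A: +{a}
  S via S→b: +{b}
  S: {a,b}  A: {b}  B: {a}  C: {b}
iter 2:
  B via B→S b: +{b}
  S: {a,b}  A: {b}  B: {a,b}  C: {b}
iter 3: — fixpoint
  S: {a,b}  A: {b}  B: {a,b}  C: {b}

FOLLOW sets:
seed FOLLOW(S) with $
pass 1:
  B→S b: FOLLOW(S) ⊇ FIRST(b) = {b}; new: +{b}
  S→B b A: FOLLOW(B) ⊇ FIRST(b) = {b}; new: +{b}
  S→B b A: FOLLOW(A) ⊇ FOLLOW(S) ⊇ {$,b}; new: +{$,b}
  S→a C: FOLLOW(C) ⊇ FOLLOW(S) ⊇ {$,b}; new: +{$,b}
  FOLLOW(S)={$,b}  FOLLOW(A)={$,b}  FOLLOW(B)={b}  FOLLOW(C)={$,b}
pass 2: (stable)
  FOLLOW(S)={$,b}  FOLLOW(A)={$,b}  FOLLOW(B)={b}  FOLLOW(C)={$,b}

FOLLOW(S) = ["$", "b"]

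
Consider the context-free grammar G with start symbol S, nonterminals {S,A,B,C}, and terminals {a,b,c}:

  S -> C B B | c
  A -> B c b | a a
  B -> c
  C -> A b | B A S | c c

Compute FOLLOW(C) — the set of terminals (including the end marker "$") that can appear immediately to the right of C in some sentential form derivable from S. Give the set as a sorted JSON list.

FIRST sets, iterate to fixpoint:
[1]
  A via A→a a: +{a}
  B via B→c: +{c}
  C via C→A b: +{a}
  C via C→B A S: +{c}
  S via S→C B B: +{a,c}
  S: {a,c}  A: {a}  B: {c}  C: {a,c}
[2]
  A via A→B c b: +{c}
  S: {a,c}  A: {a,c}  B: {c}  C: {a,c}
[3] done
  S: {a,c}  A: {a,c}  B: {c}  C: {a,c}

Compute FOLLOW by fixpoint:
initialize: $ ∈ FOLLOW(S)
iter 1:
  A→B c b: FOLLOW(B) ⊇ FIRST(c) = {c}; new: +{c}
  C→A b: FOLLOW(A) ⊇ FIRST(b) = {b}; new: +{b}
  C→B A S: FOLLOW(B) ⊇ FIRST(A) = {a,c}; new: +{a}
  C→B A S: FOLLOW(A) ⊇ FIRST(S) = {a,c}; new: +{a,c}
  S→C B B: FOLLOW(C) ⊇ FIRST(B) = {c}; new: +{c}
  S→C B B: FOLLOW(B) ⊇ FOLLOW(S) ⊇ {$}; new: +{$}
  S: {$}  A: {a,b,c}  B: {$,a,c}  C: {c}
iter 2:
  C→B A S: FOLLOW(S) ⊇ FOLLOW(C) ⊇ {c}; new: +{c}
  S: {$,c}  A: {a,b,c}  B: {$,a,c}  C: {c}
iter 3: (stable)
  S: {$,c}  A: {a,b,c}  B: {$,a,c}  C: {c}

FOLLOW(C) = ["c"]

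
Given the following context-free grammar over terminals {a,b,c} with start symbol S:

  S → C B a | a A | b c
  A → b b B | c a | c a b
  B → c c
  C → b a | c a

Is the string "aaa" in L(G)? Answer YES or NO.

Convert to CNF:
  S -> C X5 | T0 T1 | T2 A
  A -> T0 X3 | T1 T2 | T1 X4
  B -> T1 T1
  C -> T0 T2 | T1 T2
  T0 -> b
  T1 -> c
  T2 -> a
  X3 -> T0 B
  X4 -> T2 T0
  X5 -> B T2

CYK fill:
  [0..0]={T2}  "a"  orig:{}
  [1..1]={T2}  "a"  orig:{}
  [2..2]={T2}  "a"  orig:{}
  [0..1]=∅  "aa"
  [1..2]=∅  "aa"
  [0..2]=∅  "aaa"

S ∉ T[0,2] ⇒ NO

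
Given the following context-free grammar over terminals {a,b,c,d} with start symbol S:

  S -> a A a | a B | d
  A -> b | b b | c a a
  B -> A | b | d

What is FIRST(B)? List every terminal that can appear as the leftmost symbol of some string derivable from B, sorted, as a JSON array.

FIRST iteration:
pass 1:
  A via A→b: +{b}
  A via A→c a a: +{c}
  B via B→A: +{b,c}
  B via B→d: +{d}
  S via S→a A a: +{a}
  S via S→d: +{d}
  FIRST[S]={a,d}  FIRST[A]={b,c}  FIRST[B]={b,c,d}
pass 2: (no change)
  FIRST[S]={a,d}  FIRST[A]={b,c}  FIRST[B]={b,c,d}

FIRST(B) = ["b", "c", "d"]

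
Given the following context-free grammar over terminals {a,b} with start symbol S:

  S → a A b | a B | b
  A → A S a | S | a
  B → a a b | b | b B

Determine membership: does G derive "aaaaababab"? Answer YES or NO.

Convert to CNF:
  S -> T0 B | T0 X5 | b
  A -> A X2 | T0 B | T0 X3 | a | b
  B -> T0 X4 | T1 B | b
  T0 -> a
  T1 -> b
  X2 -> S T0
  X3 -> A T1
  X4 -> T0 T1
  X5 -> A T1

CYK table (by increasing span):
  T[0,0] 'a' = {A,T0}  orig:{A}
  T[1,1] 'a' = {A,T0}  orig:{A}
  T[2,2] 'a' = {A,T0}  orig:{A}
  T[3,3] 'a' = {A,T0}  orig:{A}
  T[4,4] 'a' = {A,T0}  orig:{A}
  T[5,5] 'b' = {A,B,S,T1}  orig:{A,B,S}
  T[6,6] 'a' = {A,T0}  orig:{A}
  T[7,7] 'b' = {A,B,S,T1}  orig:{A,B,S}
  T[8,8] 'a' = {A,T0}  orig:{A}
  T[9,9] 'b' = {A,B,S,T1}  orig:{A,B,S}
  T[0,1] 'aa' = ∅
  T[1,2] 'aa' = ∅
  T[2,3] 'aa' = ∅
  T[3,4] 'aa' = ∅
  T[4,5] 'ab' = {A,S,X3,X4,X5}  orig:{A,S}
  T[5,6] 'ba' = {X2}  orig:{}
  T[6,7] 'ab' = {A,S,X3,X4,X5}  orig:{A,S}
  T[7,8] 'ba' = {X2}  orig:{}
  T[8,9] 'ab' = {A,S,X3,X4,X5}  orig:{A,S}
  T[0,2] 'aaa' = ∅
  T[1,3] 'aaa' = ∅
  T[2,4] 'aaa' = ∅
  T[3,5] 'aab' = {A,B,S}
  T[4,6] 'aba' = {A,X2}  orig:{A}
  T[5,7] 'bab' = ∅
  T[6,8] 'aba' = {A,X2}  orig:{A}
  T[7,9] 'bab' = ∅
  T[0,3] 'aaaa' = ∅
  T[1,4] 'aaaa' = ∅
  T[2,5] 'aaab' = {A,S}
  T[3,6] 'aaba' = {A,X2}  orig:{A}
  T[4,7] 'abab' = {X3,X5}  orig:{}
  T[5,8] 'baba' = {A}
  T[6,9] 'abab' = {X3,X5}  orig:{}
  T[0,4] 'aaaaa' = ∅
  T[1,5] 'aaaab' = ∅
  T[2,6] 'aaaba' = {A,X2}  orig:{A}
  T[3,7] 'aabab' = {A,S,X3,X5}  orig:{A,S}
  T[4,8] 'ababa' = {A}
  T[5,9] 'babab' = {X3,X5}  orig:{}
  T[0,5] 'aaaaab' = ∅
  T[1,6] 'aaaaba' = {A}
  T[2,7] 'aaabab' = {A,S,X3,X5}  orig:{A,S}
  T[3,8] 'aababa' = {A,X2}  orig:{A}
  T[4,9] 'ababab' = {A,S,X3,X5}  orig:{A,S}
  T[0,6] 'aaaaaba' = ∅
  T[1,7] 'aaaabab' = {A,S,X3,X5}  orig:{A,S}
  T[2,8] 'aaababa' = {A,X2}  orig:{A}
  T[3,9] 'aababab' = {A,S,X3,X5}  orig:{A,S}
  T[0,7] 'aaaaabab' = {A,S}
  T[1,8] 'aaaababa' = {A,X2}  orig:{A}
  T[2,9] 'aaababab' = {A,S,X3,X5}  orig:{A,S}
  T[0,8] 'aaaaababa' = {A,X2}  orig:{A}
  T[1,9] 'aaaababab' = {A,S,X3,X5}  orig:{A,S}
  T[0,9] 'aaaaababab' = {A,S,X3,X5}  orig:{A,S}

S ∈ T[0,9] ⇒ YES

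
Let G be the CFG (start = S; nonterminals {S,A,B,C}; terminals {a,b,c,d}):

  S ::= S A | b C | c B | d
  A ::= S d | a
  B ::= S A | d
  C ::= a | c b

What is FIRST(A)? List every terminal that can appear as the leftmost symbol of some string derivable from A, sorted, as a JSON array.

FIRST iteration:
[1]
  A via A→a: +{a}
  B via B→d: +{d}
  C via C→a: +{a}
  C via C→c b: +{c}
  S via S→b C: +{b}
  S via S→c B: +{c}
  S via S→d: +{d}
  S: {b,c,d}  A: {a}  B: {d}  C: {a,c}
[2]
  A via A→S d: +{b,c,d}
  B via B→S A: +{b,c}
  S: {b,c,d}  A: {a,b,c,d}  B: {b,c,d}  C: {a,c}
[3] — fixpoint
  S: {b,c,d}  A: {a,b,c,d}  B: {b,c,d}  C: {a,c}

FIRST(A) = ["a", "b", "c", "d"]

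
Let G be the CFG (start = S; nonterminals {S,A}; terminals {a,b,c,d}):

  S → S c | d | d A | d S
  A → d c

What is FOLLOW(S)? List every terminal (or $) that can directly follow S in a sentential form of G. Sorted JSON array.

FIRST sets, iterate to fixpoint:
pass 1:
  A via A→d c: +{d}
  S via S→d: +{d}
  FIRST(S)={d}  FIRST(A)={d}
pass 2: (no change)
  FIRST(S)={d}  FIRST(A)={d}

FOLLOW iteration:
seed FOLLOW(S) with $
round 1:
  S→S c: FOLLOW(S) ⊇ FIRST(c) = {c}; new: +{c}
  S→d A: FOLLOW(A) ⊇ FOLLOW(S) ⊇ {$,c}; new: +{$,c}
  S: {$,c}  A: {$,c}
round 2: (stable)
  S: {$,c}  A: {$,c}

FOLLOW(S) = ["$", "c"]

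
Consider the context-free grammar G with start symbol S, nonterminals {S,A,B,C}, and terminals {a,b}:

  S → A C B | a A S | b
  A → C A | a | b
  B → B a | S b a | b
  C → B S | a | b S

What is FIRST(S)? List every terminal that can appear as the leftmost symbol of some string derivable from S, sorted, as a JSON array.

FIRST iteration:
round 1:
  A via A→a: +{a}
  A via A→b: +{b}
  B via B→b: +{b}
  C via C→B S: +{b}
  C via C→a: +{a}
  S via S→A C B: +{a,b}
  FIRST(S)={a,b}  FIRST(A)={a,b}  FIRST(B)={b}  FIRST(C)={a,b}
round 2:
  B via B→S b a: +{a}
  FIRST(S)={a,b}  FIRST(A)={a,b}  FIRST(B)={a,b}  FIRST(C)={a,b}
round 3: (stable)
  FIRST(S)={a,b}  FIRST(A)={a,b}  FIRST(B)={a,b}  FIRST(C)={a,b}

FIRST(S) = ["a", "b"]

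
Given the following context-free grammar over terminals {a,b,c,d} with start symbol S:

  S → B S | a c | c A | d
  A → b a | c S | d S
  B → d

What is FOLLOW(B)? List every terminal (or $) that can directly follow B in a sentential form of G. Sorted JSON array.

Compute FIRST by fixpoint:
round 1:
  A via A→b a: +{b}
  A via A→c S: +{c}
  A via A→d S: +{d}
  B via B→d: +{d}
  S via S→B S: +{d}
  S via S→a c: +{a}
  S via S→c A: +{c}
  FIRST(S)={a,c,d}  FIRST(A)={b,c,d}  FIRST(B)={d}
round 2: — fixpoint
  FIRST(S)={a,c,d}  FIRST(A)={b,c,d}  FIRST(B)={d}

Compute FOLLOW by fixpoint:
FOLLOW(S) := {$}
iter 1:
  S→B S: FOLLOW(B) ⊇ FIRST(S) = {a,c,d}; new: +{a,c,d}
  S→c A: FOLLOW(A) ⊇ FOLLOW(S) ⊇ {$}; new: +{$}
  FOLLOW[S]={$}  FOLLOW[A]={$}  FOLLOW[B]={a,c,d}
iter 2: done
  FOLLOW[S]={$}  FOLLOW[A]={$}  FOLLOW[B]={a,c,d}

FOLLOW(B) = ["a", "c", "d"]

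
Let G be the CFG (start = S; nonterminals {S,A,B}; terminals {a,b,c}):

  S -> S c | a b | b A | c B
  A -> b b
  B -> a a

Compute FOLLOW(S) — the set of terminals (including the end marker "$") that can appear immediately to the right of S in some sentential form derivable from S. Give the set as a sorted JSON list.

FIRST iteration:
pass 1:
  A via A→b b: +{b}
  B via B→a a: +{a}
  S via S→a b: +{a}
  S via S→b A: +{b}
  S via S→c B: +{c}
  S: {a,b,c}  A: {b}  B: {a}
pass 2: — fixpoint
  S: {a,b,c}  A: {b}  B: {a}

FOLLOW sets:
seed FOLLOW(S) with $
iter 1:
  S→S c: FOLLOW(S) ⊇ FIRST(c) = {c}; new: +{c}
  S→b A: FOLLOW(A) ⊇ FOLLOW(S) ⊇ {$,c}; new: +{$,c}
  S→c B: FOLLOW(B) ⊇ FOLLOW(S) ⊇ {$,c}; new: +{$,c}
  FOLLOW(S)={$,c}  FOLLOW(A)={$,c}  FOLLOW(B)={$,c}
iter 2: (stable)
  FOLLOW(S)={$,c}  FOLLOW(A)={$,c}  FOLLOW(B)={$,c}

FOLLOW(S) = ["$", "c"]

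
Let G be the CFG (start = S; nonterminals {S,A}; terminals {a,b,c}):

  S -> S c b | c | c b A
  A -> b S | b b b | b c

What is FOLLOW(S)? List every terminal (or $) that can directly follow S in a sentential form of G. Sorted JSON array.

Compute FIRST by fixpoint:
iter 1:
  A via A→b S: +{b}
  S via S→c: +{c}
  FIRST[S]={c}  FIRST[A]={b}
iter 2: (stable)
  FIRST[S]={c}  FIRST[A]={b}

FOLLOW iteration:
initialize: $ ∈ FOLLOW(S)
[1]
  S→S c b: FOLLOW(S) ⊇ FIRST(c) = {c}; new: +{c}
  S→c b A: FOLLOW(A) ⊇ FOLLOW(S) ⊇ {$,c}; new: +{$,c}
  FOLLOW(S)={$,c}  FOLLOW(A)={$,c}
[2] (stable)
  FOLLOW(S)={$,c}  FOLLOW(A)={$,c}

FOLLOW(S) = ["$", "c"]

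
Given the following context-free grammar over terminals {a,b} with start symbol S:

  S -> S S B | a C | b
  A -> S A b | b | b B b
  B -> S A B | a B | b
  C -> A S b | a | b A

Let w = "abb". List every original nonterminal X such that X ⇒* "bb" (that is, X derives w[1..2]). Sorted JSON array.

Convert to CNF:
  S -> S X6 | T1 C | b
  A -> S X2 | T0 X3 | b
  B -> S X4 | T1 B | b
  C -> A X5 | T0 A | a
  T0 -> b
  T1 -> a
  X2 -> A T0
  X3 -> B T0
  X4 -> A B
  X5 -> S T0
  X6 -> S B

CYK fill, restricted to cells inside w[1..2]:
  cell(1,1) b: {A,B,S,T0}  orig:{A,B,S}
  cell(2,2) b: {A,B,S,T0}  orig:{A,B,S}
  cell(1,2) bb: {C,X2,X3,X4,X5,X6}  orig:{C}

Original NTs in T[1,2] deriving "bb": ["C"]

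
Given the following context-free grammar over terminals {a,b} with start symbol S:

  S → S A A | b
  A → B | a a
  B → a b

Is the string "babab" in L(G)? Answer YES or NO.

Convert to CNF:
  S -> S X2 | b
  A -> T0 T0 | T0 T1
  B -> T0 T1
  T0 -> a
  T1 -> b
  X2 -> A A

Fill CYK table bottom-up:
  cell(0,0) b: {S,T1}  orig:{S}
  cell(1,1) a: {T0}  orig:{}
  cell(2,2) b: {S,T1}  orig:{S}
  cell(3,3) a: {T0}  orig:{}
  cell(4,4) b: {S,T1}  orig:{S}
  cell(0,1) ba: ∅
  cell(1,2) ab: {A,B}
  cell(2,3) ba: ∅
  cell(3,4) ab: {A,B}
  cell(0,2) bab: ∅
  cell(1,3) aba: ∅
  cell(2,4) bab: ∅
  cell(0,3) baba: ∅
  cell(1,4) abab: {X2}  orig:{}
  cell(0,4) babab: {S}

S ∈ T[0,4] ⇒ YES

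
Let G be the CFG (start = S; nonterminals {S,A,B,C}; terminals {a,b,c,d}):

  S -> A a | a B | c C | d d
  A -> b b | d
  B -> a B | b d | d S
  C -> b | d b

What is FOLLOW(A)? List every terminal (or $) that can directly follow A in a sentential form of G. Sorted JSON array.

FIRST sets, iterate to fixpoint:
[1]
  A via A→b b: +{b}
  A via A→d: +{d}
  B via B→a B: +{a}
  B via B→b d: +{b}
  B via B→d S: +{d}
  C via C→b: +{b}
  C via C→d b: +{d}
  S via S→A a: +{b,d}
  S via S→a B: +{a}
  S via S→c C: +{c}
  FIRST[S]={a,b,c,d}  FIRST[A]={b,d}  FIRST[B]={a,b,d}  FIRST[C]={b,d}
[2] done
  FIRST[S]={a,b,c,d}  FIRST[A]={b,d}  FIRST[B]={a,b,d}  FIRST[C]={b,d}

FOLLOW sets:
FOLLOW(S) := {$}
pass 1:
  S→A a: FOLLOW(A) ⊇ FIRST(a) = {a}; new: +{a}
  S→a B: FOLLOW(B) ⊇ FOLLOW(S) ⊇ {$}; new: +{$}
  S→c C: FOLLOW(C) ⊇ FOLLOW(S) ⊇ {$}; new: +{$}
  FOLLOW[S]={$}  FOLLOW[A]={a}  FOLLOW[B]={$}  FOLLOW[C]={$}
pass 2: (no change)
  FOLLOW[S]={$}  FOLLOW[A]={a}  FOLLOW[B]={$}  FOLLOW[C]={$}

FOLLOW(A) = ["a"]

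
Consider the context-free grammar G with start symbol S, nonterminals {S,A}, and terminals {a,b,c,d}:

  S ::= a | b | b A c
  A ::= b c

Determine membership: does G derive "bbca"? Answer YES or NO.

Convert to CNF:
  S -> T0 X2 | a | b
  A -> T0 T1
  T0 -> b
  T1 -> c
  X2 -> A T1

CYK fill:
  [0..0]={S,T0}  "b"  orig:{S}
  [1..1]={S,T0}  "b"  orig:{S}
  [2..2]={T1}  "c"  orig:{}
  [3..3]={S}  "a"
  [0..1]=∅  "bb"
  [1..2]={A}  "bc"
  [2..3]=∅  "ca"
  [0..2]=∅  "bbc"
  [1..3]=∅  "bca"
  [0..3]=∅  "bbca"

S ∉ T[0,3] ⇒ NO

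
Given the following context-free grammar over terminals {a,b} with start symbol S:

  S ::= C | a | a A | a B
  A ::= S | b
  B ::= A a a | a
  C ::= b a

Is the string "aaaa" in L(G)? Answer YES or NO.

CNF form of G:
  S -> T0 A | T0 B | T1 T0 | a
  A -> T0 A | T0 B | T1 T0 | a | b
  B -> A X2 | a
  C -> T1 T0
  T0 -> a
  T1 -> b
  X2 -> T0 T0

CYK fill:
  T[0,0] 'a' = {A,B,S,T0}  orig:{A,B,S}
  T[1,1] 'a' = {A,B,S,T0}  orig:{A,B,S}
  T[2,2] 'a' = {A,B,S,T0}  orig:{A,B,S}
  T[3,3] 'a' = {A,B,S,T0}  orig:{A,B,S}
  T[0,1] 'aa' = {A,S,X2}  orig:{A,S}
  T[1,2] 'aa' = {A,S,X2}  orig:{A,S}
  T[2,3] 'aa' = {A,S,X2}  orig:{A,S}
  T[0,2] 'aaa' = {A,B,S}
  T[1,3] 'aaa' = {A,B,S}
  T[0,3] 'aaaa' = {A,B,S}

S ∈ T[0,3] ⇒ YES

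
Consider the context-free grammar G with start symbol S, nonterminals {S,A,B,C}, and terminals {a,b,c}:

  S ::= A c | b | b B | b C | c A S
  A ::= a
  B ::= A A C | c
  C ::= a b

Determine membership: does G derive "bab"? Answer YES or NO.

CNF form of G:
  S -> A T2 | T1 B | T1 C | T2 X4 | b
  A -> a
  B -> A X3 | c
  C -> T0 T1
  T0 -> a
  T1 -> b
  T2 -> c
  X3 -> A C
  X4 -> A S

CYK fill:
  T[0,0] 'b' = {S,T1}  orig:{S}
  T[1,1] 'a' = {A,T0}  orig:{A}
  T[2,2] 'b' = {S,T1}  orig:{S}
  T[0,1] 'ba' = ∅
  T[1,2] 'ab' = {C,X4}  orig:{C}
  T[0,2] 'bab' = {S}

S ∈ T[0,2] ⇒ YES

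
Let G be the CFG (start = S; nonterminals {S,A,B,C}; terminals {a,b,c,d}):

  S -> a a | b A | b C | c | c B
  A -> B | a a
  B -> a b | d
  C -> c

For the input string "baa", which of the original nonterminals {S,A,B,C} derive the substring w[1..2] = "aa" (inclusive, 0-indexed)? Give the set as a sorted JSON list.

Convert to CNF:
  S -> T0 T0 | T1 A | T1 C | T2 B | c
  A -> T0 T0 | T0 T1 | d
  B -> T0 T1 | d
  C -> c
  T0 -> a
  T1 -> b
  T2 -> c

Fill CYK table bottom-up (cells [i..j] with 1 ≤ i ≤ j ≤ 2 only):
  T[1,1] 'a' = {T0}  orig:{}
  T[2,2] 'a' = {T0}  orig:{}
  T[1,2] 'aa' = {A,S}

Original NTs in T[1,2] deriving "aa": ["A", "S"]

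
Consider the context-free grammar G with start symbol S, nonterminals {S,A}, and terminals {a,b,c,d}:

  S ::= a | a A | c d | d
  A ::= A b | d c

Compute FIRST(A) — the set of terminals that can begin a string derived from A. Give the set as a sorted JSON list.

FIRST iteration:
[1]
  A via A→d c: +{d}
  S via S→a: +{a}
  S via S→c d: +{c}
  S via S→d: +{d}
  S: {a,c,d}  A: {d}
[2] done
  S: {a,c,d}  A: {d}

FIRST(A) = ["d"]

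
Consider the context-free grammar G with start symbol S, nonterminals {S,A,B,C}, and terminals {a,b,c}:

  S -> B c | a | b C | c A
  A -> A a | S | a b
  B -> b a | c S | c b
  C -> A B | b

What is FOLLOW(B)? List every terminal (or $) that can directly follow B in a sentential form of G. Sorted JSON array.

FIRST sets, iterate to fixpoint:
pass 1:
  A via A→a b: +{a}
  B via B→b a: +{b}
  B via B→c S: +{c}
  C via C→A B: +{a}
  C via C→b: +{b}
  S via S→B c: +{b,c}
  S via S→a: +{a}
  FIRST(S)={a,b,c}  FIRST(A)={a}  FIRST(B)={b,c}  FIRST(C)={a,b}
pass 2:
  A via A→S: +{b,c}
  C via C→A B: +{c}
  FIRST(S)={a,b,c}  FIRST(A)={a,b,c}  FIRST(B)={b,c}  FIRST(C)={a,b,c}
pass 3: (stable)
  FIRST(S)={a,b,c}  FIRST(A)={a,b,c}  FIRST(B)={b,c}  FIRST(C)={a,b,c}

FOLLOW iteration:
FOLLOW(S) := {$}
iter 1:
  A→A a: FOLLOW(A) ⊇ FIRST(a) = {a}; new: +{a}
  A→S: FOLLOW(S) ⊇ FOLLOW(A) ⊇ {a}; new: +{a}
  C→A B: FOLLOW(A) ⊇ FIRST(B) = {b,c}; new: +{b,c}
  S→B c: FOLLOW(B) ⊇ FIRST(c) = {c}; new: +{c}
  S→b C: FOLLOW(C) ⊇ FOLLOW(S) ⊇ {$,a}; new: +{$,a}
  S→c A: FOLLOW(A) ⊇ FOLLOW(S) ⊇ {$,a}; new: +{$}
  S: {$,a}  A: {$,a,b,c}  B: {c}  C: {$,a}
iter 2:
  A→S: FOLLOW(S) ⊇ FOLLOW(A) ⊇ {$,a,b,c}; new: +{b,c}
  C→A B: FOLLOW(B) ⊇ FOLLOW(C) ⊇ {$,a}; new: +{$,a}
  S→b C: FOLLOW(C) ⊇ FOLLOW(S) ⊇ {$,a,b,c}; new: +{b,c}
  S: {$,a,b,c}  A: {$,a,b,c}  B: {$,a,c}  C: {$,a,b,c}
iter 3:
  C→A B: FOLLOW(B) ⊇ FOLLOW(C) ⊇ {$,a,b,c}; new: +{b}
  S: {$,a,b,c}  A: {$,a,b,c}  B: {$,a,b,c}  C: {$,a,b,c}
iter 4: done
  S: {$,a,b,c}  A: {$,a,b,c}  B: {$,a,b,c}  C: {$,a,b,c}

FOLLOW(B) = ["$", "a", "b", "c"]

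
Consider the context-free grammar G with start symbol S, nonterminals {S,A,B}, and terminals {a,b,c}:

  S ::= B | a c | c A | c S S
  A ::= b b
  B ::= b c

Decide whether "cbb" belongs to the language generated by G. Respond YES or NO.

CNF form of G:
  S -> T0 T1 | T1 A | T1 X3 | T2 T1
  A -> T0 T0
  B -> T0 T1
  T0 -> b
  T1 -> c
  T2 -> a
  X3 -> S S

CYK table (by increasing span):
  cell(0,0) c: {T1}  orig:{}
  cell(1,1) b: {T0}  orig:{}
  cell(2,2) b: {T0}  orig:{}
  cell(0,1) cb: ∅
  cell(1,2) bb: {A}
  cell(0,2) cbb: {S}

S ∈ T[0,2] ⇒ YES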